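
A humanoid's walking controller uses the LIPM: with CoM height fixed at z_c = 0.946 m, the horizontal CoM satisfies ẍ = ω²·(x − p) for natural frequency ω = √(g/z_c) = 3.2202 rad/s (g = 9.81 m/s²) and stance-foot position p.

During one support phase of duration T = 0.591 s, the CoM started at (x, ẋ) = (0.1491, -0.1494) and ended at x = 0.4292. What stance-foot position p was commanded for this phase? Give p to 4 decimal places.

ωT = 3.2202·0.591 = 1.903138; cosh(ωT) = 3.428005, sinh(ωT) = 3.278905
x(T) = p + (x₀−p)·cosh(ωT) + (ẋ₀/ω)·sinh(ωT) ⇒ p·(1 − cosh) = x(T) − x₀·cosh − (ẋ₀/ω)·sinh
numerator   = 0.4292 − (0.1491)·3.428005 − (-0.1494/3.2202)·3.278905 = 0.070208
denominator = 1 − 3.428005 = -2.428005
p = 0.070208 / -2.428005 = -0.0289

p = -0.0289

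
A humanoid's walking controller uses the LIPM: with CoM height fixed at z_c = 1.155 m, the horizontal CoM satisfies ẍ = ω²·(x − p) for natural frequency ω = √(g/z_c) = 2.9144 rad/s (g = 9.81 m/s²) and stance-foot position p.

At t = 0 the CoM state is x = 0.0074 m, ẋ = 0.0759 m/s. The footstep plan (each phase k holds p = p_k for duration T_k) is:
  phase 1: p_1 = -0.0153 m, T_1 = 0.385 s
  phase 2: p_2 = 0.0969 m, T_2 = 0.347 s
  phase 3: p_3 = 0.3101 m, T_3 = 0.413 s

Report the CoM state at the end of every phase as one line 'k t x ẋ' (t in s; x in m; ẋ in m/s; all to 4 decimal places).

phase 1: p=-0.0153, T=0.385, ωT=1.122044, cosh=1.698369, sinh=1.372756; start (x,ẋ)=(0.007400, 0.075900) → end (x,ẋ)=(0.059004, 0.219723)
phase 2: p=0.0969, T=0.347, ωT=1.011297, cosh=1.556455, sinh=1.192708; start (x,ẋ)=(0.059004, 0.219723) → end (x,ẋ)=(0.127837, 0.210261)
phase 3: p=0.3101, T=0.413, ωT=1.203647, cosh=1.816173, sinh=1.516075; start (x,ẋ)=(0.127837, 0.210261) → end (x,ẋ)=(0.088458, -0.423447)

1 0.3850 0.0590 0.2197
2 0.7320 0.1278 0.2103
3 1.1450 0.0885 -0.4234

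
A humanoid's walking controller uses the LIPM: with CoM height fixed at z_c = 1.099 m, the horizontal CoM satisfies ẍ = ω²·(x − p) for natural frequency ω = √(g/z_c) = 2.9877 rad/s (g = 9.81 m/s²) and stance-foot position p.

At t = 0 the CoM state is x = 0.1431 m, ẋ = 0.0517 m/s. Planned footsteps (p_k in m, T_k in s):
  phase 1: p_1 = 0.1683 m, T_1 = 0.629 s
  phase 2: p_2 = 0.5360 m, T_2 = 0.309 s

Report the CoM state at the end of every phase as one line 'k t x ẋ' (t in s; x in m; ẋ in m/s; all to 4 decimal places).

phase 1: p=0.1683, T=0.629, ωT=1.879263, cosh=3.350691, sinh=3.197988; start (x,ẋ)=(0.143100, 0.051700) → end (x,ẋ)=(0.139201, -0.067546)
phase 2: p=0.5360, T=0.309, ωT=0.923199, cosh=1.457289, sinh=1.060043; start (x,ẋ)=(0.139201, -0.067546) → end (x,ẋ)=(-0.066215, -1.355130)

1 0.6290 0.1392 -0.0675
2 0.9380 -0.0662 -1.3551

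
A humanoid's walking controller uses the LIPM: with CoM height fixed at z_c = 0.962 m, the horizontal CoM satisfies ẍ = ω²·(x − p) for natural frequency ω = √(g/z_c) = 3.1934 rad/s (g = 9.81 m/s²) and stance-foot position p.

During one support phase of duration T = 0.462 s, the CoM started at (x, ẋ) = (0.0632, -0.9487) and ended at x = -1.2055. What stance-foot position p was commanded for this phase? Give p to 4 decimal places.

p = 0.5654

ωT = 3.1934·0.462 = 1.475351; cosh(ωT) = 2.300634, sinh(ωT) = 2.071935
x(T) = p + (x₀−p)·cosh(ωT) + (ẋ₀/ω)·sinh(ωT) ⇒ p·(1 − cosh) = x(T) − x₀·cosh − (ẋ₀/ω)·sinh
numerator   = -1.2055 − (0.0632)·2.300634 − (-0.9487/3.1934)·2.071935 = -0.735366
denominator = 1 − 2.300634 = -1.300634
p = -0.735366 / -1.300634 = 0.5654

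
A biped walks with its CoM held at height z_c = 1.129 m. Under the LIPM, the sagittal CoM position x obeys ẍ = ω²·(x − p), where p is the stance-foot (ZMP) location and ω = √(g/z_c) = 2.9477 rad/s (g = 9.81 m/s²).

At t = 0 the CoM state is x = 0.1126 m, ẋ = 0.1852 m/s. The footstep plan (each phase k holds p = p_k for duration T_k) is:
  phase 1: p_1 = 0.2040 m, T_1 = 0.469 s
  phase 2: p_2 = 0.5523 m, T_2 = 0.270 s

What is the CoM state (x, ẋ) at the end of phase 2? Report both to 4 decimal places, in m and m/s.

x = -0.0472, ẋ = -1.2523

phase 1: p=0.2040, T=0.469, ωT=1.382471, cosh=2.117847, sinh=1.866890; start (x,ẋ)=(0.112600, 0.185200) → end (x,ẋ)=(0.127723, -0.110752)
phase 2: p=0.5523, T=0.270, ωT=0.795879, cosh=1.333786, sinh=0.882602; start (x,ẋ)=(0.127723, -0.110752) → end (x,ẋ)=(-0.047156, -1.252318)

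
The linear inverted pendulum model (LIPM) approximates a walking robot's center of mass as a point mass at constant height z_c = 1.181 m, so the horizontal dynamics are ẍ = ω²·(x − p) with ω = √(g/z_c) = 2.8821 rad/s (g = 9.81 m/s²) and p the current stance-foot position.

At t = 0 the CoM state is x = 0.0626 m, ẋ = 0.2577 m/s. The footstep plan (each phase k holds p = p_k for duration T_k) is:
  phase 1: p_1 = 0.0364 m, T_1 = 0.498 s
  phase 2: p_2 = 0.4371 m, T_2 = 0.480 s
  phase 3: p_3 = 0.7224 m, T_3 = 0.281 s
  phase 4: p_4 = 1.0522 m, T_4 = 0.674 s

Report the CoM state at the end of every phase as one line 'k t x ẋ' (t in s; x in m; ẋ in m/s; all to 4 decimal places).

phase 1: p=0.0364, T=0.498, ωT=1.435286, cosh=2.219446, sinh=1.981399; start (x,ẋ)=(0.062600, 0.257700) → end (x,ẋ)=(0.271714, 0.721569)
phase 2: p=0.4371, T=0.480, ωT=1.383408, cosh=2.119597, sinh=1.868874; start (x,ẋ)=(0.271714, 0.721569) → end (x,ẋ)=(0.554444, 0.638621)
phase 3: p=0.7224, T=0.281, ωT=0.809870, cosh=1.346266, sinh=0.901350; start (x,ẋ)=(0.554444, 0.638621) → end (x,ẋ)=(0.696010, 0.423441)
phase 4: p=1.0522, T=0.674, ωT=1.942535, cosh=3.559878, sinh=3.416538; start (x,ẋ)=(0.696010, 0.423441) → end (x,ẋ)=(0.286167, -1.999939)

1 0.4980 0.2717 0.7216
2 0.9780 0.5544 0.6386
3 1.2590 0.6960 0.4234
4 1.9330 0.2862 -1.9999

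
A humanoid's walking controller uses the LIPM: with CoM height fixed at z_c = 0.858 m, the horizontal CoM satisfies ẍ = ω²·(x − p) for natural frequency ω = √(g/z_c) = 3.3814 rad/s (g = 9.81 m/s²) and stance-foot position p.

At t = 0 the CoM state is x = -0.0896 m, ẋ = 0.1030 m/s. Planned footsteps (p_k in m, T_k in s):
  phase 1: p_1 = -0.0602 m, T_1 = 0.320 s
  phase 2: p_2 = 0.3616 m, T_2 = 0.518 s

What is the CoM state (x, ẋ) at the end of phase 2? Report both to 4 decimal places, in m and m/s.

phase 1: p=-0.0602, T=0.320, ωT=1.082048, cosh=1.644809, sinh=1.305908; start (x,ẋ)=(-0.089600, 0.103000) → end (x,ẋ)=(-0.068778, 0.039591)
phase 2: p=0.3616, T=0.518, ωT=1.751565, cosh=2.968559, sinh=2.795057; start (x,ẋ)=(-0.068778, 0.039591) → end (x,ẋ)=(-0.883278, -3.950068)

x = -0.8833, ẋ = -3.9501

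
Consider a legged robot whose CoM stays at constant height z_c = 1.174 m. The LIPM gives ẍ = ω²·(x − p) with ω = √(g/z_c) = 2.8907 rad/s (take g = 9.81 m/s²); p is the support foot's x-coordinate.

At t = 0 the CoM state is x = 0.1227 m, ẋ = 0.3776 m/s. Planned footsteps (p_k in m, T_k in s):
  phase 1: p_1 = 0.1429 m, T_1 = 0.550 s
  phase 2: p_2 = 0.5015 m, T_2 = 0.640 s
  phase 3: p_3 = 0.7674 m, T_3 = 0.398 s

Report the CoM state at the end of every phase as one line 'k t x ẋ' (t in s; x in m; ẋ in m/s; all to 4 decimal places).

phase 1: p=0.1429, T=0.550, ωT=1.589885, cosh=2.553567, sinh=2.349618; start (x,ẋ)=(0.122700, 0.377600) → end (x,ẋ)=(0.398239, 0.827028)
phase 2: p=0.5015, T=0.640, ωT=1.850048, cosh=3.258677, sinh=3.101448; start (x,ẋ)=(0.398239, 0.827028) → end (x,ẋ)=(1.052327, 1.769242)
phase 3: p=0.7674, T=0.398, ωT=1.150499, cosh=1.738123, sinh=1.421645; start (x,ẋ)=(1.052327, 1.769242) → end (x,ẋ)=(2.132751, 4.246083)

1 0.5500 0.3982 0.8270
2 1.1900 1.0523 1.7692
3 1.5880 2.1328 4.2461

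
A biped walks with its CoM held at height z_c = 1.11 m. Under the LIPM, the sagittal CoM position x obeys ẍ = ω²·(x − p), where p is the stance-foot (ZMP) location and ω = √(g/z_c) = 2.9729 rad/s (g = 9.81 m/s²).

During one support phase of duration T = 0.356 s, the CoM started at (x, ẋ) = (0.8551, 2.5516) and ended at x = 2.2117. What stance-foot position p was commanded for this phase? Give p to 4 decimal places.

ωT = 2.9729·0.356 = 1.058352; cosh(ωT) = 1.614323, sinh(ωT) = 1.267296
x(T) = p + (x₀−p)·cosh(ωT) + (ẋ₀/ω)·sinh(ωT) ⇒ p·(1 − cosh) = x(T) − x₀·cosh − (ẋ₀/ω)·sinh
numerator   = 2.2117 − (0.8551)·1.614323 − (2.5516/2.9729)·1.267296 = -0.256411
denominator = 1 − 1.614323 = -0.614323
p = -0.256411 / -0.614323 = 0.4174

p = 0.4174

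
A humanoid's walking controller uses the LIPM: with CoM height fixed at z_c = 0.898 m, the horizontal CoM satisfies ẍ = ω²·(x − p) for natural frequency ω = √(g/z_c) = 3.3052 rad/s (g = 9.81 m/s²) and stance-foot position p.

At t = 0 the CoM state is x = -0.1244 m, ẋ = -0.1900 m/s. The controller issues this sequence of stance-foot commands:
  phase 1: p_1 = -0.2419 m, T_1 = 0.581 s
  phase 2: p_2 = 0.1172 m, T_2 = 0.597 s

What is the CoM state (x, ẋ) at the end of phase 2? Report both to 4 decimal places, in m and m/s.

phase 1: p=-0.2419, T=0.581, ωT=1.920321, cosh=3.484855, sinh=3.338295; start (x,ẋ)=(-0.124400, -0.190000) → end (x,ẋ)=(-0.024332, 0.634341)
phase 2: p=0.1172, T=0.597, ωT=1.973204, cosh=3.666351, sinh=3.527340; start (x,ẋ)=(-0.024332, 0.634341) → end (x,ẋ)=(0.275269, 0.675657)

x = 0.2753, ẋ = 0.6757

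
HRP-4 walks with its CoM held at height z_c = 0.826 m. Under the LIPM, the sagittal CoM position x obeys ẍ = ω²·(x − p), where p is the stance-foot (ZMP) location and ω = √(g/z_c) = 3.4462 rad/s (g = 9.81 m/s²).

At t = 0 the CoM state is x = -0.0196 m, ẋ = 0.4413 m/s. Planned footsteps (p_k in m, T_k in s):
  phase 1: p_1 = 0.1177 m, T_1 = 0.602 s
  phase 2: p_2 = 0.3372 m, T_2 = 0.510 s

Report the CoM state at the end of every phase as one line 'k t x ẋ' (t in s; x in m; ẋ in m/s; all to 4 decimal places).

1 0.6020 0.0642 -0.0694
2 1.1120 -0.5344 -2.8533

phase 1: p=0.1177, T=0.602, ωT=2.074612, cosh=4.043533, sinh=3.917927; start (x,ẋ)=(-0.019600, 0.441300) → end (x,ẋ)=(0.064230, -0.069408)
phase 2: p=0.3372, T=0.510, ωT=1.757562, cosh=2.985374, sinh=2.812910; start (x,ẋ)=(0.064230, -0.069408) → end (x,ẋ)=(-0.534372, -2.853344)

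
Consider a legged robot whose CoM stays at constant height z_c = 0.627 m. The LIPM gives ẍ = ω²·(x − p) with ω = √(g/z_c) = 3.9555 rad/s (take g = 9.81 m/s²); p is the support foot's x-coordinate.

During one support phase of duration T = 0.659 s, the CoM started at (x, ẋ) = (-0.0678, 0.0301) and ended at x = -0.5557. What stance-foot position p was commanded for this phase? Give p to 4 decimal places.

p = 0.0249

ωT = 3.9555·0.659 = 2.606675; cosh(ωT) = 6.813841, sinh(ωT) = 6.740061
x(T) = p + (x₀−p)·cosh(ωT) + (ẋ₀/ω)·sinh(ωT) ⇒ p·(1 − cosh) = x(T) − x₀·cosh − (ẋ₀/ω)·sinh
numerator   = -0.5557 − (-0.0678)·6.813841 − (0.0301/3.9555)·6.740061 = -0.145011
denominator = 1 − 6.813841 = -5.813841
p = -0.145011 / -5.813841 = 0.0249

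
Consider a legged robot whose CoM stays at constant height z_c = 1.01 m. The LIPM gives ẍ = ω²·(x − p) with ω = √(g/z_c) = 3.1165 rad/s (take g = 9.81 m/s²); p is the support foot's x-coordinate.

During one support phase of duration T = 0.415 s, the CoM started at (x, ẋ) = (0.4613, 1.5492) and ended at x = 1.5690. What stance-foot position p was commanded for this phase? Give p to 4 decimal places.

p = 0.1800

ωT = 3.1165·0.415 = 1.293347; cosh(ωT) = 1.959659, sinh(ωT) = 1.685308
x(T) = p + (x₀−p)·cosh(ωT) + (ẋ₀/ω)·sinh(ωT) ⇒ p·(1 − cosh) = x(T) − x₀·cosh − (ẋ₀/ω)·sinh
numerator   = 1.5690 − (0.4613)·1.959659 − (1.5492/3.1165)·1.685308 = -0.172751
denominator = 1 − 1.959659 = -0.959659
p = -0.172751 / -0.959659 = 0.1800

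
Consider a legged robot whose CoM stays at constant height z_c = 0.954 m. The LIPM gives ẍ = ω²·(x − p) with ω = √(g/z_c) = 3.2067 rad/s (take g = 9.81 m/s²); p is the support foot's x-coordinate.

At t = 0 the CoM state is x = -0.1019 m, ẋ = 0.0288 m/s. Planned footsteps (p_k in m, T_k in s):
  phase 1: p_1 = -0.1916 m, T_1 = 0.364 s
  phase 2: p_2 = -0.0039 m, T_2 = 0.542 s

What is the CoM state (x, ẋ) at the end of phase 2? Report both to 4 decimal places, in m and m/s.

x = 0.3496, ẋ = 1.2253

phase 1: p=-0.1916, T=0.364, ωT=1.167239, cosh=1.762167, sinh=1.450942; start (x,ẋ)=(-0.101900, 0.028800) → end (x,ẋ)=(-0.020502, 0.468101)
phase 2: p=-0.0039, T=0.542, ωT=1.738031, cosh=2.931002, sinh=2.755136; start (x,ẋ)=(-0.020502, 0.468101) → end (x,ẋ)=(0.349621, 1.225323)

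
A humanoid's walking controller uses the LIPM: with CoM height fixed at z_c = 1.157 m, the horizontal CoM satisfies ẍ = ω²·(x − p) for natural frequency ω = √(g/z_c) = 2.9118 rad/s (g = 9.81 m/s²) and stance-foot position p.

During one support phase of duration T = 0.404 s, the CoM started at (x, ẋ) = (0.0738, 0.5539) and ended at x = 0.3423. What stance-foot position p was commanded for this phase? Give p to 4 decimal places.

p = 0.0874

ωT = 2.9118·0.404 = 1.176367; cosh(ωT) = 1.775485, sinh(ωT) = 1.467088
x(T) = p + (x₀−p)·cosh(ωT) + (ẋ₀/ω)·sinh(ωT) ⇒ p·(1 − cosh) = x(T) − x₀·cosh − (ẋ₀/ω)·sinh
numerator   = 0.3423 − (0.0738)·1.775485 − (0.5539/2.9118)·1.467088 = -0.067809
denominator = 1 − 1.775485 = -0.775485
p = -0.067809 / -0.775485 = 0.0874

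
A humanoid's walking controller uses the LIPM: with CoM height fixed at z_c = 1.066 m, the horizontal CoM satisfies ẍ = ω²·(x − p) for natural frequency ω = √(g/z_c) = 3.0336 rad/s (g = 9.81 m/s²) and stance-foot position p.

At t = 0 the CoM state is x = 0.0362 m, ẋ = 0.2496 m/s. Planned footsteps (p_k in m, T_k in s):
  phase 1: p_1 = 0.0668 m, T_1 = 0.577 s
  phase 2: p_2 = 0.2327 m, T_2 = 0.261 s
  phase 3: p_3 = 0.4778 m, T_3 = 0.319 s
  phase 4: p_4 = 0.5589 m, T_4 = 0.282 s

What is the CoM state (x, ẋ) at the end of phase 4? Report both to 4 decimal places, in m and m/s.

x = 0.5602, ẋ = 0.2698

phase 1: p=0.0668, T=0.577, ωT=1.750387, cosh=2.965269, sinh=2.791562; start (x,ẋ)=(0.036200, 0.249600) → end (x,ẋ)=(0.205748, 0.480996)
phase 2: p=0.2327, T=0.261, ωT=0.791770, cosh=1.330171, sinh=0.877128; start (x,ẋ)=(0.205748, 0.480996) → end (x,ẋ)=(0.335924, 0.568092)
phase 3: p=0.4778, T=0.319, ωT=0.967718, cosh=1.505941, sinh=1.125992; start (x,ẋ)=(0.335924, 0.568092) → end (x,ẋ)=(0.475003, 0.370889)
phase 4: p=0.5589, T=0.282, ωT=0.855475, cosh=1.388787, sinh=0.963705; start (x,ẋ)=(0.475003, 0.370889) → end (x,ẋ)=(0.560208, 0.269814)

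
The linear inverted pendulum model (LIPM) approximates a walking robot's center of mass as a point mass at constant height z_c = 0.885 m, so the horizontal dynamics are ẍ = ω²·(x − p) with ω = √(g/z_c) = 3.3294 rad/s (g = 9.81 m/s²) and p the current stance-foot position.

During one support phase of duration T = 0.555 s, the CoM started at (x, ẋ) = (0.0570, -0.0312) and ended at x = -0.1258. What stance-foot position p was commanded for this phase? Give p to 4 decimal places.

p = 0.1253

ωT = 3.3294·0.555 = 1.847817; cosh(ωT) = 3.251766, sinh(ωT) = 3.094185
x(T) = p + (x₀−p)·cosh(ωT) + (ẋ₀/ω)·sinh(ωT) ⇒ p·(1 − cosh) = x(T) − x₀·cosh − (ẋ₀/ω)·sinh
numerator   = -0.1258 − (0.0570)·3.251766 − (-0.0312/3.3294)·3.094185 = -0.282155
denominator = 1 − 3.251766 = -2.251766
p = -0.282155 / -2.251766 = 0.1253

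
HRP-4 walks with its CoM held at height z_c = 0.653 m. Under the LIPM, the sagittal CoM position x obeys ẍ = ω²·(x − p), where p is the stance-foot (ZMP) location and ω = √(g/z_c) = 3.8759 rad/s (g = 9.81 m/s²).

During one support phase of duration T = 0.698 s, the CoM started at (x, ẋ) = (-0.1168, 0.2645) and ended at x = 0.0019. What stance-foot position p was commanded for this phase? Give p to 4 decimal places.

ωT = 3.8759·0.698 = 2.705378; cosh(ωT) = 7.513409, sinh(ωT) = 7.446564
x(T) = p + (x₀−p)·cosh(ωT) + (ẋ₀/ω)·sinh(ωT) ⇒ p·(1 − cosh) = x(T) − x₀·cosh − (ẋ₀/ω)·sinh
numerator   = 0.0019 − (-0.1168)·7.513409 − (0.2645/3.8759)·7.446564 = 0.371296
denominator = 1 − 7.513409 = -6.513409
p = 0.371296 / -6.513409 = -0.0570

p = -0.0570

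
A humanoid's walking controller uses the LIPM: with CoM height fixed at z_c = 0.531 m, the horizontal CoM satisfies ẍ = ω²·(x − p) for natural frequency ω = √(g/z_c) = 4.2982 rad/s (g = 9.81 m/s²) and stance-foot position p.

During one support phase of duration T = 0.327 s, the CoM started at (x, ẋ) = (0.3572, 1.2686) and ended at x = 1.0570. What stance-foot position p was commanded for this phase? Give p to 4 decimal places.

p = 0.2416

ωT = 4.2982·0.327 = 1.405511; cosh(ωT) = 2.161427, sinh(ωT) = 1.916185
x(T) = p + (x₀−p)·cosh(ωT) + (ẋ₀/ω)·sinh(ωT) ⇒ p·(1 − cosh) = x(T) − x₀·cosh − (ẋ₀/ω)·sinh
numerator   = 1.0570 − (0.3572)·2.161427 − (1.2686/4.2982)·1.916185 = -0.280617
denominator = 1 − 2.161427 = -1.161427
p = -0.280617 / -1.161427 = 0.2416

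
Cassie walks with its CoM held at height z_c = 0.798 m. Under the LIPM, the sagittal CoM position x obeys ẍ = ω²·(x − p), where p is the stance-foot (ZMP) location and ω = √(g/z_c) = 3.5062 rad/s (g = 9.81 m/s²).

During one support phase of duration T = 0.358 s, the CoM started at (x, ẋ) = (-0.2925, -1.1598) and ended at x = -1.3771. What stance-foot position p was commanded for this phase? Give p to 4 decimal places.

ωT = 3.5062·0.358 = 1.255220; cosh(ωT) = 1.896811, sinh(ωT) = 1.611798
x(T) = p + (x₀−p)·cosh(ωT) + (ẋ₀/ω)·sinh(ωT) ⇒ p·(1 − cosh) = x(T) − x₀·cosh − (ẋ₀/ω)·sinh
numerator   = -1.3771 − (-0.2925)·1.896811 − (-1.1598/3.5062)·1.611798 = -0.289124
denominator = 1 − 1.896811 = -0.896811
p = -0.289124 / -0.896811 = 0.3224

p = 0.3224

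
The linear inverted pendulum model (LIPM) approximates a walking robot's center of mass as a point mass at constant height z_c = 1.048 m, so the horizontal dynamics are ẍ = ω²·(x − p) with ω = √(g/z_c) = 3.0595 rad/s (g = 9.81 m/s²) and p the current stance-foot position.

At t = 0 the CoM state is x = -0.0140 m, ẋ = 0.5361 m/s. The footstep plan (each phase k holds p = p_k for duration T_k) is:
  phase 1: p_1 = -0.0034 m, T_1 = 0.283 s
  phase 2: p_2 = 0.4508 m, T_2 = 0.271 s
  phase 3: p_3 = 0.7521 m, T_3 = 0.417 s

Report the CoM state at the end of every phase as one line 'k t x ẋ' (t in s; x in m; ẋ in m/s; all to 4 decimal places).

1 0.2830 0.1532 0.7182
2 0.5540 0.2626 0.1350
3 0.9710 -0.1200 -2.2124

phase 1: p=-0.0034, T=0.283, ωT=0.865838, cosh=1.398849, sinh=0.978150; start (x,ẋ)=(-0.014000, 0.536100) → end (x,ẋ)=(0.153168, 0.718201)
phase 2: p=0.4508, T=0.271, ωT=0.829125, cosh=1.363872, sinh=0.927440; start (x,ẋ)=(0.153168, 0.718201) → end (x,ẋ)=(0.262580, 0.135002)
phase 3: p=0.7521, T=0.417, ωT=1.275811, cosh=1.930406, sinh=1.651201; start (x,ẋ)=(0.262580, 0.135002) → end (x,ẋ)=(-0.120012, -2.212373)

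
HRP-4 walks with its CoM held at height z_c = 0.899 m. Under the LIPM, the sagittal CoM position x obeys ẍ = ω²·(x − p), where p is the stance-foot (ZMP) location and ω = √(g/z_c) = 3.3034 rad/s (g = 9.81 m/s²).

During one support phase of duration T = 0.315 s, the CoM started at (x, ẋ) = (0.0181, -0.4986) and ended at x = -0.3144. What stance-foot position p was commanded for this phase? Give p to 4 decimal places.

ωT = 3.3034·0.315 = 1.040571; cosh(ωT) = 1.592043, sinh(ωT) = 1.238790
x(T) = p + (x₀−p)·cosh(ωT) + (ẋ₀/ω)·sinh(ωT) ⇒ p·(1 − cosh) = x(T) − x₀·cosh − (ẋ₀/ω)·sinh
numerator   = -0.3144 − (0.0181)·1.592043 − (-0.4986/3.3034)·1.238790 = -0.156239
denominator = 1 − 1.592043 = -0.592043
p = -0.156239 / -0.592043 = 0.2639

p = 0.2639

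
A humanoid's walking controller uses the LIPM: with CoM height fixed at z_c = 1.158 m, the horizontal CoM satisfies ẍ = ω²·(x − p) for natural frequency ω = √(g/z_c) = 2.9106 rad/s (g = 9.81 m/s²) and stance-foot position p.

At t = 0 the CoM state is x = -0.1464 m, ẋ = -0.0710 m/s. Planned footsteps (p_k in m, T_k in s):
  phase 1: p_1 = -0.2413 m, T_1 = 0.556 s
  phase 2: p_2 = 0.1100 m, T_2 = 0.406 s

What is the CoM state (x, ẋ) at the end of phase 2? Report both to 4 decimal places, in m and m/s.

x = 0.0669, ẋ = 0.1670

phase 1: p=-0.2413, T=0.556, ωT=1.618294, cosh=2.621356, sinh=2.423119; start (x,ẋ)=(-0.146400, -0.071000) → end (x,ẋ)=(-0.051642, 0.483188)
phase 2: p=0.1100, T=0.406, ωT=1.181704, cosh=1.783339, sinh=1.476584; start (x,ẋ)=(-0.051642, 0.483188) → end (x,ẋ)=(0.066865, 0.166992)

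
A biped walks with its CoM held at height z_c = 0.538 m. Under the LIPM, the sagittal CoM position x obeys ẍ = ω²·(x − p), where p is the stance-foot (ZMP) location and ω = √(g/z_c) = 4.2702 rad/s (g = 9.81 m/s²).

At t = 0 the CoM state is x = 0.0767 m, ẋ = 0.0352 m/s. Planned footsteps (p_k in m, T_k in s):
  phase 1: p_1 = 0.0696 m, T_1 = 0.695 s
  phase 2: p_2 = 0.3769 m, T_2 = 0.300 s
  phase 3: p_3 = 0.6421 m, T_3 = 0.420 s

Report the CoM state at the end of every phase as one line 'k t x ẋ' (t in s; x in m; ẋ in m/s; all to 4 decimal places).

1 0.6950 0.2188 0.6373
2 0.9950 0.3182 0.1139
3 1.4150 -0.2803 -3.6896

phase 1: p=0.0696, T=0.695, ωT=2.967789, cosh=9.750144, sinh=9.698727; start (x,ẋ)=(0.076700, 0.035200) → end (x,ẋ)=(0.218774, 0.637255)
phase 2: p=0.3769, T=0.300, ωT=1.281060, cosh=1.939098, sinh=1.661356; start (x,ẋ)=(0.218774, 0.637255) → end (x,ẋ)=(0.318208, 0.113906)
phase 3: p=0.6421, T=0.420, ωT=1.793484, cosh=3.088368, sinh=2.921988; start (x,ẋ)=(0.318208, 0.113906) → end (x,ẋ)=(-0.280255, -3.689571)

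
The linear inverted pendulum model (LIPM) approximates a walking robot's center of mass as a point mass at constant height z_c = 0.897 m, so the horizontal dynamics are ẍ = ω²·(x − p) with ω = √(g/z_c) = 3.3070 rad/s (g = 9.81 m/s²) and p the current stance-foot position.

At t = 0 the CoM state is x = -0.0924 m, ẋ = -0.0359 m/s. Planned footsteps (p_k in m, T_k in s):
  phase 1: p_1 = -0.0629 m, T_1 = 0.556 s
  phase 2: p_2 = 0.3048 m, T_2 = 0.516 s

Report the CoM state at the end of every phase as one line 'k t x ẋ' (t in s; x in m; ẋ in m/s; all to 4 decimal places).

phase 1: p=-0.0629, T=0.556, ωT=1.838692, cosh=3.223667, sinh=3.064641; start (x,ẋ)=(-0.092400, -0.035900) → end (x,ẋ)=(-0.191267, -0.414705)
phase 2: p=0.3048, T=0.516, ωT=1.706412, cosh=2.845338, sinh=2.663822; start (x,ẋ)=(-0.191267, -0.414705) → end (x,ẋ)=(-1.440728, -5.549960)

1 0.5560 -0.1913 -0.4147
2 1.0720 -1.4407 -5.5500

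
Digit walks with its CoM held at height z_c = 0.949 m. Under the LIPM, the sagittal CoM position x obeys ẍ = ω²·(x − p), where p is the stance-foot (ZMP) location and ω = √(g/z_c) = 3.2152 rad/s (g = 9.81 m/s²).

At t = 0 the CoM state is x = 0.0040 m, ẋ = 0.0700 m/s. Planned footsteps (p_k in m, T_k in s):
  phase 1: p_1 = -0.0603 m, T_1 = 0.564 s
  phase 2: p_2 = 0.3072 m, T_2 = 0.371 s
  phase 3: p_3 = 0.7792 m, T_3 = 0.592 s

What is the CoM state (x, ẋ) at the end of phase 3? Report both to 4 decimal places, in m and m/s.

phase 1: p=-0.0603, T=0.564, ωT=1.813373, cosh=3.147097, sinh=2.983994; start (x,ẋ)=(0.004000, 0.070000) → end (x,ẋ)=(0.207025, 0.837200)
phase 2: p=0.3072, T=0.371, ωT=1.192839, cosh=1.799893, sinh=1.496534; start (x,ẋ)=(0.207025, 0.837200) → end (x,ẋ)=(0.516575, 1.024861)
phase 3: p=0.7792, T=0.592, ωT=1.903398, cosh=3.428858, sinh=3.279797; start (x,ẋ)=(0.516575, 1.024861) → end (x,ẋ)=(0.924147, 0.744666)

x = 0.9241, ẋ = 0.7447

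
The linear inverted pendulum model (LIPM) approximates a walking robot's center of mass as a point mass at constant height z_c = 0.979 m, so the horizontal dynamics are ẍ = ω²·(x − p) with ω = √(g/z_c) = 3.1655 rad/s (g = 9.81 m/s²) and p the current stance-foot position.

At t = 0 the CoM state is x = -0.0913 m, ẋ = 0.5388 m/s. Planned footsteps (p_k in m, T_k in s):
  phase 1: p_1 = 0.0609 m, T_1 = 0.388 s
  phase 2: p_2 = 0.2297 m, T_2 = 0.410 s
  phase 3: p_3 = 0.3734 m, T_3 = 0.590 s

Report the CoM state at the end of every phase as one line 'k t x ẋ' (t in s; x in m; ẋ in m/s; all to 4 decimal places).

phase 1: p=0.0609, T=0.388, ωT=1.228214, cosh=1.853970, sinh=1.561155; start (x,ẋ)=(-0.091300, 0.538800) → end (x,ẋ)=(0.044450, 0.246772)
phase 2: p=0.2297, T=0.410, ωT=1.297855, cosh=1.967276, sinh=1.694159; start (x,ẋ)=(0.044450, 0.246772) → end (x,ẋ)=(-0.002667, -0.508002)
phase 3: p=0.3734, T=0.590, ωT=1.867645, cosh=3.313761, sinh=3.159274; start (x,ẋ)=(-0.002667, -0.508002) → end (x,ẋ)=(-1.379798, -5.444320)

1 0.3880 0.0445 0.2468
2 0.7980 -0.0027 -0.5080
3 1.3880 -1.3798 -5.4443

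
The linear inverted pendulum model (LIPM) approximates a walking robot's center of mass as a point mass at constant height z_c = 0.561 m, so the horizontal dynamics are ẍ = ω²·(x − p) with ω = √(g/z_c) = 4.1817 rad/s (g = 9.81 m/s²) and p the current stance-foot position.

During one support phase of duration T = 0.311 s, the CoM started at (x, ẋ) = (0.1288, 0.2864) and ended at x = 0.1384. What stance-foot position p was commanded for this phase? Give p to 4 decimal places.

p = 0.2387

ωT = 4.1817·0.311 = 1.300509; cosh(ωT) = 1.971778, sinh(ωT) = 1.699385
x(T) = p + (x₀−p)·cosh(ωT) + (ẋ₀/ω)·sinh(ωT) ⇒ p·(1 − cosh) = x(T) − x₀·cosh − (ẋ₀/ω)·sinh
numerator   = 0.1384 − (0.1288)·1.971778 − (0.2864/4.1817)·1.699385 = -0.231954
denominator = 1 − 1.971778 = -0.971778
p = -0.231954 / -0.971778 = 0.2387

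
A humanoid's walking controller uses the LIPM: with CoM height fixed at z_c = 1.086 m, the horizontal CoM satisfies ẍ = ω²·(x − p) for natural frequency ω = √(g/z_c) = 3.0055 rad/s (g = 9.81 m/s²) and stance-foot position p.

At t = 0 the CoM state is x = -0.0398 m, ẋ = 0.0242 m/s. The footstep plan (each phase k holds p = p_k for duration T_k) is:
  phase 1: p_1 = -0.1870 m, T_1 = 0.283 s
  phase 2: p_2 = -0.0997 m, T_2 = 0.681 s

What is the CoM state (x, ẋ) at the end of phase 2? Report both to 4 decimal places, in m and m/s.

x = 0.9675, ẋ = 3.2183

phase 1: p=-0.1870, T=0.283, ωT=0.850556, cosh=1.384063, sinh=0.956886; start (x,ẋ)=(-0.039800, 0.024200) → end (x,ẋ)=(0.024439, 0.456830)
phase 2: p=-0.0997, T=0.681, ωT=2.046746, cosh=3.935908, sinh=3.806754; start (x,ẋ)=(0.024439, 0.456830) → end (x,ẋ)=(0.967518, 3.218338)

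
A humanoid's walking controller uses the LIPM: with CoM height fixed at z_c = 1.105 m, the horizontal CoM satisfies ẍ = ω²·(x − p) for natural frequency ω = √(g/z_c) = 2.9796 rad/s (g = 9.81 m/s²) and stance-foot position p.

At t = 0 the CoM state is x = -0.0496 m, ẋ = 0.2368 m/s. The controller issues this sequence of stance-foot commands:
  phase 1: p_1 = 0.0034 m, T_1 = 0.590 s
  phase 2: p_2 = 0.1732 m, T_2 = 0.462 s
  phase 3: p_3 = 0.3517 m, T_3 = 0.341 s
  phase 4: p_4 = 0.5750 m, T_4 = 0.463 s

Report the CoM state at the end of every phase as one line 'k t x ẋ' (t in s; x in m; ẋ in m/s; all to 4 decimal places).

phase 1: p=0.0034, T=0.590, ωT=1.757964, cosh=2.986505, sinh=2.814110; start (x,ẋ)=(-0.049600, 0.236800) → end (x,ẋ)=(0.068763, 0.262804)
phase 2: p=0.1732, T=0.462, ωT=1.376575, cosh=2.106877, sinh=1.854435; start (x,ẋ)=(0.068763, 0.262804) → end (x,ẋ)=(0.116727, -0.023369)
phase 3: p=0.3517, T=0.341, ωT=1.016044, cosh=1.562134, sinh=1.200110; start (x,ẋ)=(0.116727, -0.023369) → end (x,ẋ)=(-0.024771, -0.876732)
phase 4: p=0.5750, T=0.463, ωT=1.379555, cosh=2.112411, sinh=1.860721; start (x,ẋ)=(-0.024771, -0.876732) → end (x,ẋ)=(-1.239471, -5.177272)

1 0.5900 0.0688 0.2628
2 1.0520 0.1167 -0.0234
3 1.3930 -0.0248 -0.8767
4 1.8560 -1.2395 -5.1773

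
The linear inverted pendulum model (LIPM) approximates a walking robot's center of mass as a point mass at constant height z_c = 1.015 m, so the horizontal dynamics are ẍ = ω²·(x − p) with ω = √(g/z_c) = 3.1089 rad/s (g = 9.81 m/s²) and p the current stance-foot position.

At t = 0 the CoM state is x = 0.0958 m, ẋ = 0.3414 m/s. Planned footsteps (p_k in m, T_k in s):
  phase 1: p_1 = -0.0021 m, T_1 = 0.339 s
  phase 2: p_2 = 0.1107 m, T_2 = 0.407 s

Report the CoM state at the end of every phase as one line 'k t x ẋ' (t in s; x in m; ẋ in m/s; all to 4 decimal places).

phase 1: p=-0.0021, T=0.339, ωT=1.053917, cosh=1.608718, sinh=1.260149; start (x,ẋ)=(0.095800, 0.341400) → end (x,ẋ)=(0.293775, 0.932757)
phase 2: p=0.1107, T=0.407, ωT=1.265322, cosh=1.913192, sinh=1.631043; start (x,ẋ)=(0.293775, 0.932757) → end (x,ẋ)=(0.950316, 2.712871)

1 0.3390 0.2938 0.9328
2 0.7460 0.9503 2.7129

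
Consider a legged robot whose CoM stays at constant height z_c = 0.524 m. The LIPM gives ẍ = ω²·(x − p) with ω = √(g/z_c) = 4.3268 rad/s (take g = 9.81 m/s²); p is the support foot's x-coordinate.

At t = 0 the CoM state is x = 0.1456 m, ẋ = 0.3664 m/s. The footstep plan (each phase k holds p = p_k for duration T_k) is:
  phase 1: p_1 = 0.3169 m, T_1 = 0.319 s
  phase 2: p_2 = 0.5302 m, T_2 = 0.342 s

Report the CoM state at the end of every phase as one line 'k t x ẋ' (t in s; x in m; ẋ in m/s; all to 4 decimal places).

1 0.3190 0.1125 -0.6058
2 0.6610 -0.7261 -5.1621

phase 1: p=0.3169, T=0.319, ωT=1.380249, cosh=2.113704, sinh=1.862188; start (x,ẋ)=(0.145600, 0.366400) → end (x,ẋ)=(0.112515, -0.605757)
phase 2: p=0.5302, T=0.342, ωT=1.479766, cosh=2.309804, sinh=2.082113; start (x,ẋ)=(0.112515, -0.605757) → end (x,ẋ)=(-0.726068, -5.162052)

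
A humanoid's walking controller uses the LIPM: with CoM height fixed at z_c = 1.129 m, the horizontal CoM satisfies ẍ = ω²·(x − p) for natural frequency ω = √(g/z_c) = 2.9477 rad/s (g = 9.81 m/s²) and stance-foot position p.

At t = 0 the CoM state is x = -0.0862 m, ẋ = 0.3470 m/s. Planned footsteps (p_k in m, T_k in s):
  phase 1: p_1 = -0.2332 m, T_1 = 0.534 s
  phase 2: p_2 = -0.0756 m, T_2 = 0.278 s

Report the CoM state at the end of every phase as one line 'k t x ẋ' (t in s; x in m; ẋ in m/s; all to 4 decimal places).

1 0.5340 0.4086 1.8741
2 0.8120 1.1618 3.8443

phase 1: p=-0.2332, T=0.534, ωT=1.574072, cosh=2.516730, sinh=2.309530; start (x,ẋ)=(-0.086200, 0.347000) → end (x,ẋ)=(0.408635, 1.874052)
phase 2: p=-0.0756, T=0.278, ωT=0.819461, cosh=1.354972, sinh=0.914303; start (x,ẋ)=(0.408635, 1.874052) → end (x,ẋ)=(1.161809, 3.844345)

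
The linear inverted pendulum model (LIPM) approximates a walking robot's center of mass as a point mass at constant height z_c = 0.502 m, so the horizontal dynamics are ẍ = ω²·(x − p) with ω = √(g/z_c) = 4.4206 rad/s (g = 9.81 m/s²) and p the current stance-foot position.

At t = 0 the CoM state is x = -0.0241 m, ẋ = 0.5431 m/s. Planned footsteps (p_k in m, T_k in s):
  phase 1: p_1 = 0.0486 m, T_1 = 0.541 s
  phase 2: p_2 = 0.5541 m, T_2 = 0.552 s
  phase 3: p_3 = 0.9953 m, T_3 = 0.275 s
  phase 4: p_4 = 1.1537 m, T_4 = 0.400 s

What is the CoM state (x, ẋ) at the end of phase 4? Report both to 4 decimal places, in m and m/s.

phase 1: p=0.0486, T=0.541, ωT=2.391545, cosh=5.510926, sinh=5.419438; start (x,ẋ)=(-0.024100, 0.543100) → end (x,ẋ)=(0.313770, 1.251298)
phase 2: p=0.5541, T=0.552, ωT=2.440171, cosh=5.781076, sinh=5.693930; start (x,ẋ)=(0.313770, 1.251298) → end (x,ẋ)=(0.776459, 1.184589)
phase 3: p=0.9953, T=0.275, ωT=1.215665, cosh=1.834524, sinh=1.538012; start (x,ẋ)=(0.776459, 1.184589) → end (x,ẋ)=(1.005972, 0.685270)
phase 4: p=1.1537, T=0.400, ωT=1.768240, cosh=3.015581, sinh=2.844948; start (x,ẋ)=(1.005972, 0.685270) → end (x,ẋ)=(1.149230, 0.208602)

x = 1.1492, ẋ = 0.2086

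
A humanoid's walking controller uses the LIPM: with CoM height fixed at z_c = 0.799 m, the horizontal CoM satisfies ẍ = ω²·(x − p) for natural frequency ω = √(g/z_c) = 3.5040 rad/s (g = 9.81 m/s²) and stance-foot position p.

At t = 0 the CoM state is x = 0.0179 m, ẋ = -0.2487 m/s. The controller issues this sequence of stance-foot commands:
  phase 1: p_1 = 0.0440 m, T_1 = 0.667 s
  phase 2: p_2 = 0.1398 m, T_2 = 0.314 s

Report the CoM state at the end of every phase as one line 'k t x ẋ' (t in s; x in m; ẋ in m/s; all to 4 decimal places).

phase 1: p=0.0440, T=0.667, ωT=2.337168, cosh=5.224240, sinh=5.127639; start (x,ẋ)=(0.017900, -0.248700) → end (x,ẋ)=(-0.456292, -1.768214)
phase 2: p=0.1398, T=0.314, ωT=1.100256, cosh=1.668861, sinh=1.336075; start (x,ẋ)=(-0.456292, -1.768214) → end (x,ẋ)=(-1.529214, -5.741570)

1 0.6670 -0.4563 -1.7682
2 0.9810 -1.5292 -5.7416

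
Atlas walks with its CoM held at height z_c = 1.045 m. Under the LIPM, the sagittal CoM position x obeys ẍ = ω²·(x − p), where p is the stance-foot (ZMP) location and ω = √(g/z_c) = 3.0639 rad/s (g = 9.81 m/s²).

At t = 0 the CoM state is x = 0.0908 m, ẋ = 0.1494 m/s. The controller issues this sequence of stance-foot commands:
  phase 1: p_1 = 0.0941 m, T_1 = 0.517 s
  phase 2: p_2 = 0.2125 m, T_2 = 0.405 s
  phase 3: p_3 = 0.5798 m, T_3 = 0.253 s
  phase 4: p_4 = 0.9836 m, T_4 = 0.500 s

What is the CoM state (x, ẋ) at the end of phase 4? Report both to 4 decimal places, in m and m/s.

phase 1: p=0.0941, T=0.517, ωT=1.584036, cosh=2.539868, sinh=2.334723; start (x,ẋ)=(0.090800, 0.149400) → end (x,ẋ)=(0.199563, 0.355850)
phase 2: p=0.2125, T=0.405, ωT=1.240879, cosh=1.873892, sinh=1.584762; start (x,ẋ)=(0.199563, 0.355850) → end (x,ẋ)=(0.372316, 0.604007)
phase 3: p=0.5798, T=0.253, ωT=0.775167, cosh=1.315790, sinh=0.855164; start (x,ẋ)=(0.372316, 0.604007) → end (x,ẋ)=(0.475379, 0.251111)
phase 4: p=0.9836, T=0.500, ωT=1.531950, cosh=2.421652, sinh=2.205539; start (x,ẋ)=(0.475379, 0.251111) → end (x,ẋ)=(-0.066374, -2.826228)

x = -0.0664, ẋ = -2.8262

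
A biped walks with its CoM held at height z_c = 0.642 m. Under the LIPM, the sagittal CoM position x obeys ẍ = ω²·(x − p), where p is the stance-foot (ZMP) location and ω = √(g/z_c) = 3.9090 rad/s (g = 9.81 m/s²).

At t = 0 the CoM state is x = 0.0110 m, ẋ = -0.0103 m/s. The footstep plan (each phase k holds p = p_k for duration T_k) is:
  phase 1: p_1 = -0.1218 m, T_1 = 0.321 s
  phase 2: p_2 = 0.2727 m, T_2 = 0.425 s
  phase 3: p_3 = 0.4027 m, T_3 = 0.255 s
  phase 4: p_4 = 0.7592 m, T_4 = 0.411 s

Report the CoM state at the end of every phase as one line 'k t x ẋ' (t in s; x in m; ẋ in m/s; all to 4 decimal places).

phase 1: p=-0.1218, T=0.321, ωT=1.254789, cosh=1.896117, sinh=1.610981; start (x,ẋ)=(0.011000, -0.010300) → end (x,ẋ)=(0.125760, 0.816755)
phase 2: p=0.2727, T=0.425, ωT=1.661325, cosh=2.728086, sinh=2.538198; start (x,ẋ)=(0.125760, 0.816755) → end (x,ẋ)=(0.402170, 0.770260)
phase 3: p=0.4027, T=0.255, ωT=0.996795, cosh=1.539322, sinh=1.170262; start (x,ẋ)=(0.402170, 0.770260) → end (x,ẋ)=(0.632482, 1.183256)
phase 4: p=0.7592, T=0.411, ωT=1.606599, cosh=2.593197, sinh=2.392628; start (x,ẋ)=(0.632482, 1.183256) → end (x,ẋ)=(1.154846, 1.883252)

1 0.3210 0.1258 0.8168
2 0.7460 0.4022 0.7703
3 1.0010 0.6325 1.1833
4 1.4120 1.1548 1.8833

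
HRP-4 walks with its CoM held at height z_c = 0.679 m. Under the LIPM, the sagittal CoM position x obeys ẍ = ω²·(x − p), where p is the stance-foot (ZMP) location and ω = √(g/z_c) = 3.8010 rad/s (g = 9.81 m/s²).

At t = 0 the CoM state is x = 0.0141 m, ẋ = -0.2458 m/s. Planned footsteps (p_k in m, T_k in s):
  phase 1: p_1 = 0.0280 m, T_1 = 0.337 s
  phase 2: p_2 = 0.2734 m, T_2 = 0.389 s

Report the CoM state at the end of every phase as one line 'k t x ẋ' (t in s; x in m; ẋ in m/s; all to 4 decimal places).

1 0.3370 -0.1064 -0.5643
2 0.7260 -0.9116 -4.3038

phase 1: p=0.0280, T=0.337, ωT=1.280937, cosh=1.938894, sinh=1.661117; start (x,ẋ)=(0.014100, -0.245800) → end (x,ẋ)=(-0.106370, -0.564343)
phase 2: p=0.2734, T=0.389, ωT=1.478589, cosh=2.307355, sinh=2.079396; start (x,ẋ)=(-0.106370, -0.564343) → end (x,ẋ)=(-0.911598, -4.303765)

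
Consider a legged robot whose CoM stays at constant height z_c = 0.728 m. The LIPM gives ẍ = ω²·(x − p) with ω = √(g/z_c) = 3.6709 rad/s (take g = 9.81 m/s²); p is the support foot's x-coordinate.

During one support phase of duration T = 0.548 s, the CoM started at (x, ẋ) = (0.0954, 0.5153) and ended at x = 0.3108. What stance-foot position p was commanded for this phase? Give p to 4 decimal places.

ωT = 3.6709·0.548 = 2.011653; cosh(ωT) = 3.804717, sinh(ωT) = 3.670949
x(T) = p + (x₀−p)·cosh(ωT) + (ẋ₀/ω)·sinh(ωT) ⇒ p·(1 − cosh) = x(T) − x₀·cosh − (ẋ₀/ω)·sinh
numerator   = 0.3108 − (0.0954)·3.804717 − (0.5153/3.6709)·3.670949 = -0.567477
denominator = 1 − 3.804717 = -2.804717
p = -0.567477 / -2.804717 = 0.2023

p = 0.2023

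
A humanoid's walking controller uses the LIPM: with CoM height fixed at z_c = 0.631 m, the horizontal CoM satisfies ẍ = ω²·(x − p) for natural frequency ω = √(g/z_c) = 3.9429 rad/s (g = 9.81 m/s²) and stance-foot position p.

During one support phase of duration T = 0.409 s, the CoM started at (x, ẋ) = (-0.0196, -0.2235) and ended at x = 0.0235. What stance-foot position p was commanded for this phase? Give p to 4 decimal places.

ωT = 3.9429·0.409 = 1.612646; cosh(ωT) = 2.607713, sinh(ωT) = 2.408354
x(T) = p + (x₀−p)·cosh(ωT) + (ẋ₀/ω)·sinh(ωT) ⇒ p·(1 − cosh) = x(T) − x₀·cosh − (ẋ₀/ω)·sinh
numerator   = 0.0235 − (-0.0196)·2.607713 − (-0.2235/3.9429)·2.408354 = 0.211127
denominator = 1 − 2.607713 = -1.607713
p = 0.211127 / -1.607713 = -0.1313

p = -0.1313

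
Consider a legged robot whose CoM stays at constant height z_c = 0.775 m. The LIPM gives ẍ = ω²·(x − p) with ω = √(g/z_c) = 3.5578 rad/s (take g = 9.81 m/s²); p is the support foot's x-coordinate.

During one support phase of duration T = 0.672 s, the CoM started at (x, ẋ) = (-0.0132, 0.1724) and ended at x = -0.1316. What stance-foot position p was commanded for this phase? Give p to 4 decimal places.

p = 0.0713

ωT = 3.5578·0.672 = 2.390842; cosh(ωT) = 5.507118, sinh(ωT) = 5.415565
x(T) = p + (x₀−p)·cosh(ωT) + (ẋ₀/ω)·sinh(ωT) ⇒ p·(1 − cosh) = x(T) − x₀·cosh − (ẋ₀/ω)·sinh
numerator   = -0.1316 − (-0.0132)·5.507118 − (0.1724/3.5578)·5.415565 = -0.321328
denominator = 1 − 5.507118 = -4.507118
p = -0.321328 / -4.507118 = 0.0713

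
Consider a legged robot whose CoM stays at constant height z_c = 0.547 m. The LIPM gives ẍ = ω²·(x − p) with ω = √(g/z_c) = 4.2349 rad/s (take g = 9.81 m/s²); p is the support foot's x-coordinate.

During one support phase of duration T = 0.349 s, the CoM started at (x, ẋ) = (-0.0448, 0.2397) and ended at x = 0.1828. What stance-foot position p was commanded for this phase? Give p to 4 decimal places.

p = -0.1290

ωT = 4.2349·0.349 = 1.477980; cosh(ωT) = 2.306090, sinh(ωT) = 2.077992
x(T) = p + (x₀−p)·cosh(ωT) + (ẋ₀/ω)·sinh(ωT) ⇒ p·(1 − cosh) = x(T) − x₀·cosh − (ẋ₀/ω)·sinh
numerator   = 0.1828 − (-0.0448)·2.306090 − (0.2397/4.2349)·2.077992 = 0.168496
denominator = 1 − 2.306090 = -1.306090
p = 0.168496 / -1.306090 = -0.1290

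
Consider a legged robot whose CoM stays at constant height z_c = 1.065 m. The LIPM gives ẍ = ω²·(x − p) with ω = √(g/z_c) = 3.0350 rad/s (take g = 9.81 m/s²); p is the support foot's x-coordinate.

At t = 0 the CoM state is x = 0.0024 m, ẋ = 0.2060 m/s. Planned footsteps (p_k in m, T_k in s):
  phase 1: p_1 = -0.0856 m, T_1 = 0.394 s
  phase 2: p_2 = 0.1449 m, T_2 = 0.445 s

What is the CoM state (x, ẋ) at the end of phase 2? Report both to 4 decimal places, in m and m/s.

phase 1: p=-0.0856, T=0.394, ωT=1.195790, cosh=1.804317, sinh=1.501852; start (x,ẋ)=(0.002400, 0.206000) → end (x,ẋ)=(0.175118, 0.772804)
phase 2: p=0.1449, T=0.445, ωT=1.350575, cosh=2.059368, sinh=1.800276; start (x,ẋ)=(0.175118, 0.772804) → end (x,ẋ)=(0.665535, 1.756592)

x = 0.6655, ẋ = 1.7566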